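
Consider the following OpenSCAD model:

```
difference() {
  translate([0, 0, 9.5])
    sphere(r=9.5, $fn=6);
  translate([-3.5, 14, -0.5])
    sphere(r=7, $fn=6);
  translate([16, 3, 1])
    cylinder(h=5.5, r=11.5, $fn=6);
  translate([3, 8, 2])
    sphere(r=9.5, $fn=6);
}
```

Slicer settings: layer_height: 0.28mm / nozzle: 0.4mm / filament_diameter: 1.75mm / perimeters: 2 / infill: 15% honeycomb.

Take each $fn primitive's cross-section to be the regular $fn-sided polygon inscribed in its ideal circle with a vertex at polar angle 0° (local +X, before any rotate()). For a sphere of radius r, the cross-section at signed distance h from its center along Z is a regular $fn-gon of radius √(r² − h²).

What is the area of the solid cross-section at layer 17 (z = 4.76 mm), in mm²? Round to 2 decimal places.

At z = 4.76 mm: the r=9.5 sphere contributes a regular 6-gon of circumradius √(9.5²−4.74²) = 8.233 (area = (6/2)·8.233²·sin(360°/6) = 176.10 mm²); the sphere at (-3.5, 14): section is a regular 6-gon, circumradius = √(r²−h²) = √(7²−5.26²) = 4.619 (area = (6/2)·4.619²·sin(360°/6) = 55.42 mm²); the cylinder at (16, 3): section is a regular 6-gon, circumradius r=11.5 (area = (6/2)·11.500²·sin(360°/6) = 343.60 mm²); the r=9.5 sphere at (3, 8) slices to a regular 6-gon of circumradius 9.090 (√(r²−h²) with h=2.76 from center) (area = (6/2)·9.090²·sin(360°/6) = 214.69 mm²); After the difference (first − rest): starting from the r=9.5 sphere (176.10 mm²), the r=7 sphere at (-3.5, 14) misses the remaining region (no effect); the r=11.5 cylinder at (16, 3) partially overlaps it — only the 9.47 mm² overlap (of its 343.60 mm²) is removed, clipping the outline; the r=9.5 sphere at (3, 8) partially overlaps it — only the 59.54 mm² overlap (of its 214.69 mm²) is removed, clipping the outline — area = 107.10 mm². Overall, the cross-section is a single solid region. Net area = 107.10 mm².

107.10 mm²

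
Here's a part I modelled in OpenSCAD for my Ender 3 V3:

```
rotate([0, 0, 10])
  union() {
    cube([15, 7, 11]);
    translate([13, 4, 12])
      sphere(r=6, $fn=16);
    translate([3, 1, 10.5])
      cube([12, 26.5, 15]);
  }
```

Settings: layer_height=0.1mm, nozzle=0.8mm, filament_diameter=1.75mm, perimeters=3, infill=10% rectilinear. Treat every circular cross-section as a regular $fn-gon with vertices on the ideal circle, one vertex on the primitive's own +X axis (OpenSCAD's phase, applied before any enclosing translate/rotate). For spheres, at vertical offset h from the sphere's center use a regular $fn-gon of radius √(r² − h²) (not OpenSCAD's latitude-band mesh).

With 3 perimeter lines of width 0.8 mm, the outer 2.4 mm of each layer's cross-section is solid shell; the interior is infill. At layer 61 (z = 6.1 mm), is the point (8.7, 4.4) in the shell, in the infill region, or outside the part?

infill

At z = 6.1 mm: the cube (footprint 15×7) is included at this height; the sphere at (13, 4): section is a regular 16-gon, circumradius = √(r²−h²) = √(6²−5.9²) = 1.091; the cube at (3, 1) is absent (z outside [10.5, 25.5]); Combining (union): the r=6 sphere at (13, 4) lies entirely inside the 15×7 cube, so the union is just the 15×7 cube — 1 connected region; (whole slice rotated 10° about Z — lengths, areas and connectivity unchanged). Overall, the cross-section is a single solid region. Undo the 10° rotation: the query point maps to (9.332, 2.822) in the un-rotated model frame. The nearest boundary edge runs (15.00, 0.00)→(0.00, 0.00); distance from the point to it = 2.82 mm. The point is inside the cross-section and 2.82 mm from the nearest boundary — more than the 2.4 mm shell width (3 × 0.8), so it's in the infill interior.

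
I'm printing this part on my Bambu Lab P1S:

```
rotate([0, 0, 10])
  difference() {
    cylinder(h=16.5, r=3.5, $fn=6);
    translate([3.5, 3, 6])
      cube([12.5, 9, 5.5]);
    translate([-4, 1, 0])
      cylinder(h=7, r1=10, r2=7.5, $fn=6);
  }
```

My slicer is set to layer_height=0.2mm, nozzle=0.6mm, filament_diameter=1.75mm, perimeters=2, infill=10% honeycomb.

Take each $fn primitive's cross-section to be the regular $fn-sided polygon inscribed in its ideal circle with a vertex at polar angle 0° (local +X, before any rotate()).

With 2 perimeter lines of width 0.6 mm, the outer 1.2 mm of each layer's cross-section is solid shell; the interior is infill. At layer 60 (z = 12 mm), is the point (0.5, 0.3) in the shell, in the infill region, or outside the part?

infill

At z = 12 mm: the cylinder: section is a regular 6-gon, circumradius r=3.5; the cube at (3.5, 3) does not reach this height (z outside [6, 11.5]); the cone at (-4, 1) is not intersected at this z (z outside [0, 7]); Subtracting the remaining from the first: none of the subtracted shapes is present at this height, so the r=3.5 cylinder is unchanged — 1 connected region; (rotated 10° about Z; rotation is an isometry so areas/perimeters/island counts are preserved). Overall, the cross-section is a single solid region. Undo the 10° rotation: the query point maps to (0.544, 0.209) in the un-rotated model frame. The nearest boundary edge runs (3.50, 0.00)→(1.75, 3.03); distance from the point to it = 2.46 mm. The point is inside the cross-section and 2.46 mm from the nearest boundary — more than the 1.2 mm shell width (2 × 0.6), so it's in the infill interior.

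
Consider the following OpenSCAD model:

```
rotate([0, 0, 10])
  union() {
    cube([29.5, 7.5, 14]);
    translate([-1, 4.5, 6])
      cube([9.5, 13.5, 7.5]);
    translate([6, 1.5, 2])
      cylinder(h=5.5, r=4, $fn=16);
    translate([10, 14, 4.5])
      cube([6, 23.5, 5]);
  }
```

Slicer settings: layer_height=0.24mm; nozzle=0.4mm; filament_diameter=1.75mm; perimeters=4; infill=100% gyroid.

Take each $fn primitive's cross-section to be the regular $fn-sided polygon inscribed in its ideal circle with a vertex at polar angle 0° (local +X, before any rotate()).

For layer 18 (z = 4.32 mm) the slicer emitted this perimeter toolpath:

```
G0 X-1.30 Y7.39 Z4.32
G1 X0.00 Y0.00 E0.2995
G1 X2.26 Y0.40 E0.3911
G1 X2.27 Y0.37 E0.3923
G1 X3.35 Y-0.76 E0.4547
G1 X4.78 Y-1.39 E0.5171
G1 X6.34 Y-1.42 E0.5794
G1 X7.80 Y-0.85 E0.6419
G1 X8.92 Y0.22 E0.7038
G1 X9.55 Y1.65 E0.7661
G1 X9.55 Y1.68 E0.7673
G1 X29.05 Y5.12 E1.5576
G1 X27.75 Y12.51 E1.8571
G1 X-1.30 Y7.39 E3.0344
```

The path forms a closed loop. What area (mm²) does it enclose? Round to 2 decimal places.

234.31 mm²

Apply the shoelace formula to the sequence of (X, Y) vertices; enclosed area = 234.31 mm².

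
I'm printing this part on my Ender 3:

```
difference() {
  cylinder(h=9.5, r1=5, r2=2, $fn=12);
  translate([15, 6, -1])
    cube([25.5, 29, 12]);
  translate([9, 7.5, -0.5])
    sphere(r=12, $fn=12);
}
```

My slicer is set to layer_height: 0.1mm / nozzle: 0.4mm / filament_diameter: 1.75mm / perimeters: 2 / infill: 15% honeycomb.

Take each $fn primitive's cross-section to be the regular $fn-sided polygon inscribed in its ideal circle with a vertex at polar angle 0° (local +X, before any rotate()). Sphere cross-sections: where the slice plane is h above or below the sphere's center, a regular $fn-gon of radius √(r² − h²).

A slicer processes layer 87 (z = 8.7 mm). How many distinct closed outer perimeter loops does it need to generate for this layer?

1

At z = 8.7 mm: the cone (r1=5→r2=2) has section circumradius 2.253 here — a regular 12-gon; the 25.5×29 cube at (15, 6) contributes its full rectangle; the r=12 sphere at (9, 7.5) contributes a regular 12-gon of circumradius √(12²−9.2²) = 7.705; After the difference (first − rest): starting from the cone, the 25.5×29 cube at (15, 6) misses the remaining region (no effect); the r=12 sphere at (9, 7.5) misses the remaining region (no effect) — 1 connected region. The result has 1 disconnected region.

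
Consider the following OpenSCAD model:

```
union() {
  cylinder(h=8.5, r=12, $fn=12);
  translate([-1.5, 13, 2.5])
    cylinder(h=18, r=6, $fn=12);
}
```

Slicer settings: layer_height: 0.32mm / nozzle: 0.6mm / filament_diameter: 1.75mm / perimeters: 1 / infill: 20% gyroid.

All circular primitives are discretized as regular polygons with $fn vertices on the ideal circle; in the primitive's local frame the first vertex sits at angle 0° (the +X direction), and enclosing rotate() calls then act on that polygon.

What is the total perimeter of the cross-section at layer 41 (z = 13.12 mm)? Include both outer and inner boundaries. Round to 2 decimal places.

37.27 mm

At z = 13.12 mm: the cylinder does not reach this height (z outside [0, 8.5]); the r=6 cylinder at (-1.5, 13) contributes a regular 12-gon of circumradius 6 (perimeter = 2·12·6.000·sin(180°/12) = 37.27 mm); Combining (union): only the r=6 cylinder at (-1.5, 13) is present, so the union is just that shape — boundary = 37.27 mm. Overall, the cross-section is a single solid region. Total boundary length (outer) = 37.27 mm.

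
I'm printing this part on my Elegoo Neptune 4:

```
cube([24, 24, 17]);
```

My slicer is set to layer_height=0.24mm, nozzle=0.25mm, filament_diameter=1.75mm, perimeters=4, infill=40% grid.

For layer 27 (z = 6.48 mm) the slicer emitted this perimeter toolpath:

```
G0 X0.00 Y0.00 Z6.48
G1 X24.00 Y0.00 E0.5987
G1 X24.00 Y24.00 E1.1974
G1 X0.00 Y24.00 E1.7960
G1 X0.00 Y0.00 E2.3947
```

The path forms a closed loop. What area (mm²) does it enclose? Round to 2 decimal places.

Apply the shoelace formula to the sequence of (X, Y) vertices; enclosed area = 576.00 mm².

576.00 mm²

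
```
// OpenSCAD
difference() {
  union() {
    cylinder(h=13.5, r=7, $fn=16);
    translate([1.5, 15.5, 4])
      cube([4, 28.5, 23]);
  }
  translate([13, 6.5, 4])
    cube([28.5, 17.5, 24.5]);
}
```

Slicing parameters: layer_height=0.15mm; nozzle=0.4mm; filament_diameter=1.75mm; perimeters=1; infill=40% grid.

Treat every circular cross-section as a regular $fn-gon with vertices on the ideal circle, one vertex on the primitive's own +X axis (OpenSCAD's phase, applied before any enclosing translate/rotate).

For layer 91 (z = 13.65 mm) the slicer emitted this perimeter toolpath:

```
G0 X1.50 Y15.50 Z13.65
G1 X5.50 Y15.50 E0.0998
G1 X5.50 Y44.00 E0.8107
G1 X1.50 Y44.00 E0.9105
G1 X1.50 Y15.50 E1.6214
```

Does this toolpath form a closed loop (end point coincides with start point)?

Start point (G0): (1.50, 15.50). End point (last G1): the path returns to the start — closed.

yes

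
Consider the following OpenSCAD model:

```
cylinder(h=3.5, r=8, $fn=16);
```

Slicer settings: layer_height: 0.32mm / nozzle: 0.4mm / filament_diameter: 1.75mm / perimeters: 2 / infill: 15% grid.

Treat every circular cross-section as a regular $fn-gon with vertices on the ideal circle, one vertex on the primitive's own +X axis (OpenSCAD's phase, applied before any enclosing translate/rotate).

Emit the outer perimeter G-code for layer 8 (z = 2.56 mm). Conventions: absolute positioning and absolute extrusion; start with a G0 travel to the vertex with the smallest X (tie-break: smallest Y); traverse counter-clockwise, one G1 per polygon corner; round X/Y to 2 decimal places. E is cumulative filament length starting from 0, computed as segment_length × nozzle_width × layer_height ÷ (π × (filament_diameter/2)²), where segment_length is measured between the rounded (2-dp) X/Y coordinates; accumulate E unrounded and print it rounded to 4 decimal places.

At z = 2.56 mm: the r=8 cylinder gives a regular 16-gon of circumradius 8 (constant along its height). The outline is a single polygon with 16 vertices. Extrusion per mm of travel: 0.4 × 0.32 / (π × 0.875²) = 0.053216. Accumulating E over each segment gives final E = 2.6579.

G0 X-8.00 Y0.00 Z2.56
G1 X-7.39 Y-3.06 E0.1660
G1 X-5.66 Y-5.66 E0.3322
G1 X-3.06 Y-7.39 E0.4984
G1 X0.00 Y-8.00 E0.6645
G1 X3.06 Y-7.39 E0.8305
G1 X5.66 Y-5.66 E0.9967
G1 X7.39 Y-3.06 E1.1629
G1 X8.00 Y0.00 E1.3290
G1 X7.39 Y3.06 E1.4950
G1 X5.66 Y5.66 E1.6612
G1 X3.06 Y7.39 E1.8274
G1 X0.00 Y8.00 E1.9934
G1 X-3.06 Y7.39 E2.1595
G1 X-5.66 Y5.66 E2.3257
G1 X-7.39 Y3.06 E2.4919
G1 X-8.00 Y0.00 E2.6579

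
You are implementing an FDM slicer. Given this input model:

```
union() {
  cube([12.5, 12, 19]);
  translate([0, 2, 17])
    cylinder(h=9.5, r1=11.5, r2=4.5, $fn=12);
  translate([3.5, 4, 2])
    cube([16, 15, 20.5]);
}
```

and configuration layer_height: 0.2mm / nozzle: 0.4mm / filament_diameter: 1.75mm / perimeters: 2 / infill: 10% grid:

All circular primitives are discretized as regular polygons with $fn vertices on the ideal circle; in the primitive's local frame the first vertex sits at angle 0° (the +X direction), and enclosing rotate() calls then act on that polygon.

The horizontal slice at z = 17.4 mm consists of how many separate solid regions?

1

At z = 17.4 mm: the cube (footprint 12.5×12) is included at this height; the cone at (0, 2) contributes a regular 12-gon of circumradius 11.205 (interpolated between r1=11.5 and r2=4.5 at t=0.042); the cube at (3.5, 4) is present — its section is the full 16×15 rectangle; Merging all regions: the regions partially overlap (shared area 185.47 mm²), so overlapping operands fuse into one piece — 1 connected region. The result has 1 disconnected region.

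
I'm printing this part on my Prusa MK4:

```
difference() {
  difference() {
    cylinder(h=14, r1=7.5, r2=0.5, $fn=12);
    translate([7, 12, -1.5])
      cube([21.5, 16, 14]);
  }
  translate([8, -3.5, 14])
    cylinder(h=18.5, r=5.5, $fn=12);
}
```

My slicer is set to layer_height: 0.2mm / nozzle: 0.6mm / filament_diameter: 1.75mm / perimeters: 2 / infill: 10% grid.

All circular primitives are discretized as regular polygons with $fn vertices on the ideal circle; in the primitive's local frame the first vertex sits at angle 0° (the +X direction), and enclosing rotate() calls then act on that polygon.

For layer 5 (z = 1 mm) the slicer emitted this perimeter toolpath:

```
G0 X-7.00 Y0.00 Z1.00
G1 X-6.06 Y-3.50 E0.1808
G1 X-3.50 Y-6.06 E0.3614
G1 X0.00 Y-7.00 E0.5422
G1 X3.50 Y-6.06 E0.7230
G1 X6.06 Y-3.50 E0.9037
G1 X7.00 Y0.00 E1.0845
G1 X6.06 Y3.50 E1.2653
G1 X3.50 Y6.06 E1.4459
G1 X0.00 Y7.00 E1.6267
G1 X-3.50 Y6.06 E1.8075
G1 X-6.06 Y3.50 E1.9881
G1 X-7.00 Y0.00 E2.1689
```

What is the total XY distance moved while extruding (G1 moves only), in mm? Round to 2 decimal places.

43.47 mm

Sum the Euclidean lengths of each G1 segment: total = 43.47 mm.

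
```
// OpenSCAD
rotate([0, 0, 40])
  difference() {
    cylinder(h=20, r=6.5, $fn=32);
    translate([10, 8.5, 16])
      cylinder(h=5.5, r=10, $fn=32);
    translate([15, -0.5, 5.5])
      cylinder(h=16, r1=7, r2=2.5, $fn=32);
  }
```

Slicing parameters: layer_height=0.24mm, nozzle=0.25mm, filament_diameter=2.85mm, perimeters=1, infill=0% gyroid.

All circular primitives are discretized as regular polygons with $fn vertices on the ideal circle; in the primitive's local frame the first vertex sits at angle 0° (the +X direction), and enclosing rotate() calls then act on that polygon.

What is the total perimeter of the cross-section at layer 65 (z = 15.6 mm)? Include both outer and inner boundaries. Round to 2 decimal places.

40.78 mm

At z = 15.6 mm: the r=6.5 cylinder gives a regular 32-gon of circumradius 6.5 (constant along its height) (perimeter = 2·32·6.500·sin(180°/32) = 40.78 mm); the cylinder at (10, 8.5) does not reach this height (z outside [16, 21.5]); the cone at (15, -0.5) contributes a regular 32-gon of circumradius 4.159 (interpolated between r1=7 and r2=2.5 at t=0.631) (perimeter = 2·32·4.159·sin(180°/32) = 26.09 mm); Subtracting the remaining from the first: starting from the r=6.5 cylinder, the cone at (15, -0.5) misses the remaining region (no effect) — boundary = 40.78 mm; (whole slice rotated 40° about Z — lengths, areas and connectivity unchanged). Overall, the cross-section is a single solid region. Total boundary length (outer) = 40.78 mm.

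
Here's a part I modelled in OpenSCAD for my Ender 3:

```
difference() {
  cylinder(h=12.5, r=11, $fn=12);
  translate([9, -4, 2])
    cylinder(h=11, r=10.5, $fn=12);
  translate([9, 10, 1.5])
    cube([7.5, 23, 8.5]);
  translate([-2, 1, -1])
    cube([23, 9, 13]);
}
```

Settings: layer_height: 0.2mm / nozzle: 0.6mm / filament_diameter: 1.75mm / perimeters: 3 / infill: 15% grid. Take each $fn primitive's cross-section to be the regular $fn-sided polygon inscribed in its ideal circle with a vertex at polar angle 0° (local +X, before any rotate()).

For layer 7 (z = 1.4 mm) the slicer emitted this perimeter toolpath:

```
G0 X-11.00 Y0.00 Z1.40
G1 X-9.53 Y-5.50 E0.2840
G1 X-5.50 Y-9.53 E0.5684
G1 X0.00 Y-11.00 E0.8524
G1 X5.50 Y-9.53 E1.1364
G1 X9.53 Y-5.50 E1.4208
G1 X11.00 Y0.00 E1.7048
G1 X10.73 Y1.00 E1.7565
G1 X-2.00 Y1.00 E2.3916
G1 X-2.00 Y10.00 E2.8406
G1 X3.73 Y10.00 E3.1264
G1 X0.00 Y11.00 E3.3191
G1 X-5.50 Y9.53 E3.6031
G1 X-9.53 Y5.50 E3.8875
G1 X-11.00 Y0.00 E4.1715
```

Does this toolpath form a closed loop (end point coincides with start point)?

yes

Start point (G0): (-11.00, 0.00). End point (last G1): the path returns to the start — closed.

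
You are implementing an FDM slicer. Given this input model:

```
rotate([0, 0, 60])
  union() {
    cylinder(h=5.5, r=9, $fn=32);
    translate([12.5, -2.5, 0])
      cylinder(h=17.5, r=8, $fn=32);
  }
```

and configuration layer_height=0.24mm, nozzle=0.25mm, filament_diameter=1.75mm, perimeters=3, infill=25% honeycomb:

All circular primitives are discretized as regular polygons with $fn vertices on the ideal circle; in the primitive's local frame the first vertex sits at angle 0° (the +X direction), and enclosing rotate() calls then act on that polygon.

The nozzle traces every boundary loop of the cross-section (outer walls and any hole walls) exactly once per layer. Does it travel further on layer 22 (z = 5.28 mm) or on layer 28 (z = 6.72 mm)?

Layer 22 (z = 5.28): the r=9 cylinder contributes a regular 32-gon of circumradius 9 (perimeter = 2·32·9.000·sin(180°/32) = 56.46 mm); the r=8 cylinder at (12.5, -2.5) contributes a regular 32-gon of circumradius 8 (perimeter = 2·32·8.000·sin(180°/32) = 50.18 mm); Merging all regions: the regions partially overlap (shared area 32.03 mm²), so the edge portions inside another operand are dropped and the merged outline is re-measured after clipping — boundary = 82.27 mm; (whole slice rotated 60° about Z — lengths, areas and connectivity unchanged). So its perimeter = 82.27 mm. Layer 28 (z = 6.72): the cylinder is not intersected at this z (z outside [0, 5.5]); the cylinder at (12.5, -2.5): section is a regular 32-gon, circumradius r=8 (perimeter = 2·32·8.000·sin(180°/32) = 50.18 mm); Merging all regions: only the r=8 cylinder at (12.5, -2.5) is present, so the union is just that shape — boundary = 50.18 mm; (rotated 60° about Z; rotation is an isometry so areas/perimeters/island counts are preserved). So its perimeter = 50.18 mm. Layer 22 is larger (82.27 vs 50.18 mm).

layer 22 (z = 5.28 mm)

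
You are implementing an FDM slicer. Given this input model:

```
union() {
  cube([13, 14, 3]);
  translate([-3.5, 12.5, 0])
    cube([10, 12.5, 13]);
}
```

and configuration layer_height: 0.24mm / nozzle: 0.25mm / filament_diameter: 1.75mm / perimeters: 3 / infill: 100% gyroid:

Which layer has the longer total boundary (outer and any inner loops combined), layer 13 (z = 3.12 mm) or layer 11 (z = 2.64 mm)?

layer 11 (z = 2.64 mm)

Layer 13 (z = 3.12): the cube is not intersected at this z (z outside [0, 3]); the 10×12.5 cube at (-3.5, 12.5) contributes its full rectangle (perimeter 45.00 mm); Merging all regions: only the 10×12.5 cube at (-3.5, 12.5) is present, so the union is just that shape — boundary = 45.00 mm. So its perimeter = 45.00 mm. Layer 11 (z = 2.64): the 13×14 cube contributes its full rectangle (perimeter 54.00 mm); the 10×12.5 cube at (-3.5, 12.5) contributes its full rectangle (perimeter 45.00 mm); Merging all regions: the regions partially overlap (shared area 9.75 mm²), so the edge portions inside another operand are dropped and the merged outline is re-measured after clipping — boundary = 83.00 mm. So its perimeter = 83.00 mm. Layer 11 is larger (83.00 vs 45.00 mm).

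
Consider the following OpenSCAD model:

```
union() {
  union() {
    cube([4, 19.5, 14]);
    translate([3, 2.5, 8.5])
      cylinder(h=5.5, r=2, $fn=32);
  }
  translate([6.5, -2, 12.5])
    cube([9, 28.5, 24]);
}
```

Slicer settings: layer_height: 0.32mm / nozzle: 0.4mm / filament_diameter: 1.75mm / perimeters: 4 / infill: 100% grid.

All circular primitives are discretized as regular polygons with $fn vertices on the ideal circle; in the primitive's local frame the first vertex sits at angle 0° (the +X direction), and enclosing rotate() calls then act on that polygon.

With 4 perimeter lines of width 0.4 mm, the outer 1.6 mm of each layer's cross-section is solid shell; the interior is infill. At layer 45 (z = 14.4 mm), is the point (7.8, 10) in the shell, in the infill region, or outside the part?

At z = 14.4 mm: the cube is not intersected at this z (z outside [0, 14]); the cylinder at (3, 2.5) is absent (z outside [8.5, 14]); Combining (union): nothing is present at this height; the cube at (6.5, -2) is present — its section is the full 9×28.5 rectangle; Merging all regions: only the 9×28.5 cube at (6.5, -2) is present, so the union is just that shape — 1 connected region. Overall, the cross-section is a single solid region. The nearest boundary edge runs (6.50, 26.50)→(6.50, -2.00); distance from the point to it = 1.30 mm. The point is inside the cross-section, 1.30 mm from the nearest boundary — within the 1.6 mm shell band (4 × 0.4).

shell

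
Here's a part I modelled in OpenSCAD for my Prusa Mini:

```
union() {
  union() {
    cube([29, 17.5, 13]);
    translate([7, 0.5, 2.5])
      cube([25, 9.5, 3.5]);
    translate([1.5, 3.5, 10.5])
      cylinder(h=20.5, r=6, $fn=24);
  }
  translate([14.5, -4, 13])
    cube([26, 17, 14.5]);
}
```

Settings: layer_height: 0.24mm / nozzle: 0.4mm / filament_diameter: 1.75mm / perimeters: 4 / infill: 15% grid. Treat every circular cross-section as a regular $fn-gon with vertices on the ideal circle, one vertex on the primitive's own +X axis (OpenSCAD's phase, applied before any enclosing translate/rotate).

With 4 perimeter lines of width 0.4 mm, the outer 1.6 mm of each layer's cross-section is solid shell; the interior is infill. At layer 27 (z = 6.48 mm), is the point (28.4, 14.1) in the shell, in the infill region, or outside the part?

shell

At z = 6.48 mm: the cube (footprint 29×17.5) is included at this height; the cube at (7, 0.5) is absent (z outside [2.5, 6]); the cylinder at (1.5, 3.5) is absent (z outside [10.5, 31]); Combining (union): only the 29×17.5 cube is present, so the union is just that shape — 1 connected region; the cube at (14.5, -4) is not intersected at this z (z outside [13, 27.5]); Taking the union: only the result so far is present, so the union is just that shape — 1 connected region. Overall, the cross-section is a single solid region. The nearest boundary edge runs (29.00, 0.00)→(29.00, 17.50); distance from the point to it = 0.60 mm. The point is inside the cross-section, 0.60 mm from the nearest boundary — within the 1.6 mm shell band (4 × 0.4).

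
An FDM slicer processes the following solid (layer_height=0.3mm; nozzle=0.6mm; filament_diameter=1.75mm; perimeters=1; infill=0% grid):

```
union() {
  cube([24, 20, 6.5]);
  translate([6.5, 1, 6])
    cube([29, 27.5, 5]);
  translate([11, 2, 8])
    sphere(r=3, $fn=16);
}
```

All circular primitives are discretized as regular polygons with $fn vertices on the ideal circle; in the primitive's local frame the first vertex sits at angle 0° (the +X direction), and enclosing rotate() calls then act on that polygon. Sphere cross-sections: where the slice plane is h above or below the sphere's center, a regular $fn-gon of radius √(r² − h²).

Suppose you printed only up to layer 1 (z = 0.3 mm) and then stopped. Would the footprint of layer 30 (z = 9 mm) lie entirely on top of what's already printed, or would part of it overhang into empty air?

part overhangs

Compare the two slices. At z = 0.3: the cube (footprint 24×20) is included at this height (area 480.00 mm²); the cube at (6.5, 1) is not intersected at this z (z outside [6, 11]); the sphere at (11, 2) is absent (|z−center|=7.700 > r=3); Taking the union: only the 24×20 cube is present, so the union is just that shape — area = 480.00 mm². At z = 9: the cube is not intersected at this z (z outside [0, 6.5]); the cube at (6.5, 1) is present — its section is the full 29×27.5 rectangle (area 797.50 mm²); the r=3 sphere at (11, 2) slices to a regular 16-gon of circumradius 2.828 (√(r²−h²) with h=1 from center) (area = (16/2)·2.828²·sin(360°/16) = 24.49 mm²); Combining (union): the regions partially overlap — summed areas 821.99 mm² minus the doubly-counted overlap 17.70 mm² gives 804.29 mm² — area = 804.29 mm². Checking containment: at z = 9 the cross-section extends beyond the z = 0.3 cross-section by about 467.12 mm².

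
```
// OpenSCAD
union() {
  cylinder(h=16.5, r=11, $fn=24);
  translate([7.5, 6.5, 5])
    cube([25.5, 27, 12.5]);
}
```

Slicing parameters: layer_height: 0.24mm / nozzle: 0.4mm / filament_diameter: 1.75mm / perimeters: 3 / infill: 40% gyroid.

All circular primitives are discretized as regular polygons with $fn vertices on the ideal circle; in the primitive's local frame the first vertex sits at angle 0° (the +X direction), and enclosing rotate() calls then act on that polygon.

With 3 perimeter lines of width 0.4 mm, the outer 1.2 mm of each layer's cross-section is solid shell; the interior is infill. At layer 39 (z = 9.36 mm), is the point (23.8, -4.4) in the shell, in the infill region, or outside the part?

outside

At z = 9.36 mm: the cylinder: section is a regular 24-gon, circumradius r=11; the cube at (7.5, 6.5) is present — its section is the full 25.5×27 rectangle; Combining (union): the regions partially overlap (shared area 1.01 mm²), so overlapping operands fuse into one piece — 1 connected region. Overall, the cross-section is a single solid region. The nearest boundary edge runs (33.00, 6.50)→(8.76, 6.50); distance from the point to it = 10.90 mm. The point is not inside any of the regions above, so it lies outside the cross-section (10.90 mm from the nearest boundary).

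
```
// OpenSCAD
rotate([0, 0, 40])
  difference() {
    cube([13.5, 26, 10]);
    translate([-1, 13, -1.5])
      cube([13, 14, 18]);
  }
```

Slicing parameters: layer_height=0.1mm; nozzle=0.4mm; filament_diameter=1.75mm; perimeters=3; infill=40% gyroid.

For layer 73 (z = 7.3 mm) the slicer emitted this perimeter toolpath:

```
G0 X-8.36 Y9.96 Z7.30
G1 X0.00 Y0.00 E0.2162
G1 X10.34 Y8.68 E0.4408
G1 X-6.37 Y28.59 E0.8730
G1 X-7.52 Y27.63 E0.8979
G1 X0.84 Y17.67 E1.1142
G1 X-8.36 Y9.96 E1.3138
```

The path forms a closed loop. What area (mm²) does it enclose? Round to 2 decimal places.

194.95 mm²

Apply the shoelace formula to the sequence of (X, Y) vertices; enclosed area = 194.95 mm².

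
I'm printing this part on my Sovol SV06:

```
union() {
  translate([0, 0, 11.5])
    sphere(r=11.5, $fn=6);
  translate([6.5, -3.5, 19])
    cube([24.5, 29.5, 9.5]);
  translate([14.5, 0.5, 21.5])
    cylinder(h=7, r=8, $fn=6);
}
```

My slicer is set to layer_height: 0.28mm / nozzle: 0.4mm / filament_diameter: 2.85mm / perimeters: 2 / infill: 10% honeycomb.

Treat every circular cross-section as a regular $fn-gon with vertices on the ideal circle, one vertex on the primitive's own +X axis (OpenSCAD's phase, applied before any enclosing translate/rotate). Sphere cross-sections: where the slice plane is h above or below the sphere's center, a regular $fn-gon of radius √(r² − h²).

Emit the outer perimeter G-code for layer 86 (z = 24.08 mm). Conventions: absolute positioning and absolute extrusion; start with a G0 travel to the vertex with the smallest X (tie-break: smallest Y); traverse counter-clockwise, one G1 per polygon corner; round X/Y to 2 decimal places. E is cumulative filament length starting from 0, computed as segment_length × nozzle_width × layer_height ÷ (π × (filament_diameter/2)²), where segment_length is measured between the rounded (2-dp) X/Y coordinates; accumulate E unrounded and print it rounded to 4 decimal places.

At z = 24.08 mm: the sphere is absent (|z−center|=12.580 > r=11.5); the cube at (6.5, -3.5) (footprint 24.5×29.5) is included at this height; the cylinder at (14.5, 0.5): section is a regular 6-gon, circumradius r=8; Combining (union): the regions partially overlap (shared area 137.90 mm²), so overlapping operands fuse into one piece — 1 connected region. The outline is a single polygon with 8 vertices. Extrusion per mm of travel: 0.4 × 0.28 / (π × 1.425²) = 0.017557. Accumulating E over each segment gives final E = 1.9555.

G0 X6.50 Y-3.50 Z24.08
G1 X8.81 Y-3.50 E0.0406
G1 X10.50 Y-6.43 E0.0999
G1 X18.50 Y-6.43 E0.2404
G1 X20.19 Y-3.50 E0.2998
G1 X31.00 Y-3.50 E0.4896
G1 X31.00 Y26.00 E1.0075
G1 X6.50 Y26.00 E1.4376
G1 X6.50 Y-3.50 E1.9555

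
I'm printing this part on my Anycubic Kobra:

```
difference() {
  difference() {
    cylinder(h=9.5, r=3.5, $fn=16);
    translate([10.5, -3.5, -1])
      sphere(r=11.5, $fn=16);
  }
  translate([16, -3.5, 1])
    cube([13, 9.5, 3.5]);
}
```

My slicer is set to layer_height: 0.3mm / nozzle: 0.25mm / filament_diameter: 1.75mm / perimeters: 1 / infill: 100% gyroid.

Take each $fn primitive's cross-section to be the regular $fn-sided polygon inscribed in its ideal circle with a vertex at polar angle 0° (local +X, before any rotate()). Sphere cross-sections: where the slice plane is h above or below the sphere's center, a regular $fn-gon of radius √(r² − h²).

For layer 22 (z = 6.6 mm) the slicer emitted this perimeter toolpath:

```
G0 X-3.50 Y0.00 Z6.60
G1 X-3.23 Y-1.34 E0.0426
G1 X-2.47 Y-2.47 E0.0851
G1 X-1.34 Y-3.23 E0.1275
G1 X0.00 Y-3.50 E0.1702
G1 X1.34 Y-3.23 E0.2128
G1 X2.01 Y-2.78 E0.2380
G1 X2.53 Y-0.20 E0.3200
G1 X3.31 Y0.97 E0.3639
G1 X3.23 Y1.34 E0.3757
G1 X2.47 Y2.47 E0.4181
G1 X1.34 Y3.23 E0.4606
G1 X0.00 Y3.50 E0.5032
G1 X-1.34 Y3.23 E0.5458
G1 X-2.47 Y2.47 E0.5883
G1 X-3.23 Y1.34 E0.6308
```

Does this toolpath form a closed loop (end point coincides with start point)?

Start point (G0): (-3.50, 0.00). End point (last G1): the path does not return to the start — open.

no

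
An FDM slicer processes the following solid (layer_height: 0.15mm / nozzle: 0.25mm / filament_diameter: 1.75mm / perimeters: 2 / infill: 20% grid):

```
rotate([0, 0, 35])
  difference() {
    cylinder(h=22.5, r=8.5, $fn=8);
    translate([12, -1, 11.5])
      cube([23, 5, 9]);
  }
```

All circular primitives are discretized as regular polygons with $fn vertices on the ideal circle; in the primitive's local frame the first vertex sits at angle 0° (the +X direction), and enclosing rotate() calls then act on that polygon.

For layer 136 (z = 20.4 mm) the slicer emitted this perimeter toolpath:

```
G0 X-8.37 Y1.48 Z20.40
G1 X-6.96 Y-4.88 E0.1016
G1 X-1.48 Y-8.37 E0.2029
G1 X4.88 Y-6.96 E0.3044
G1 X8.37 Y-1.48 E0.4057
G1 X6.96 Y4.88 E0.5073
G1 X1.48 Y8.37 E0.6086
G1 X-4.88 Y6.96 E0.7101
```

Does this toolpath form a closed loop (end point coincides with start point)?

Start point (G0): (-8.37, 1.48). End point (last G1): the path does not return to the start — open.

no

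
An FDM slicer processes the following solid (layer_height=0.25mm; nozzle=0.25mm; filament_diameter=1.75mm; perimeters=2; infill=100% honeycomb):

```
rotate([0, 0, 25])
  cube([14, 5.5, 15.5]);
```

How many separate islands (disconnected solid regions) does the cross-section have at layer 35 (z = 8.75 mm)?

At z = 8.75 mm: the cube (footprint 14×5.5) is included at this height; (rotated 25° about Z; rotation is an isometry so areas/perimeters/island counts are preserved). Overall, the cross-section is a single solid region. Island count = 1.

1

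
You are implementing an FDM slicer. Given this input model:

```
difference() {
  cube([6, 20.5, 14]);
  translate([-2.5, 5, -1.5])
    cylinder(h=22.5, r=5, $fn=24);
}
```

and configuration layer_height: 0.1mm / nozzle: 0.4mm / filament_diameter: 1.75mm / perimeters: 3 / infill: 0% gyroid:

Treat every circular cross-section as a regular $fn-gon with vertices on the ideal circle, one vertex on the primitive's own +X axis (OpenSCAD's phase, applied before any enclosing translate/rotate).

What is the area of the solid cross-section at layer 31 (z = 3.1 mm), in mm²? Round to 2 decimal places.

At z = 3.1 mm: the 6×20.5 cube contributes its full rectangle (area 123.00 mm²); the r=5 cylinder at (-2.5, 5) gives a regular 24-gon of circumradius 5 (constant along its height) (area = (24/2)·5.000²·sin(360°/24) = 77.65 mm²); Subtracting the remaining from the first: starting from the 6×20.5 cube (123.00 mm²), the r=5 cylinder at (-2.5, 5) partially overlaps it — only the 15.06 mm² overlap (of its 77.65 mm²) is removed, clipping the outline — area = 107.94 mm². Overall, the cross-section is a single solid region. Net area = 107.94 mm².

107.94 mm²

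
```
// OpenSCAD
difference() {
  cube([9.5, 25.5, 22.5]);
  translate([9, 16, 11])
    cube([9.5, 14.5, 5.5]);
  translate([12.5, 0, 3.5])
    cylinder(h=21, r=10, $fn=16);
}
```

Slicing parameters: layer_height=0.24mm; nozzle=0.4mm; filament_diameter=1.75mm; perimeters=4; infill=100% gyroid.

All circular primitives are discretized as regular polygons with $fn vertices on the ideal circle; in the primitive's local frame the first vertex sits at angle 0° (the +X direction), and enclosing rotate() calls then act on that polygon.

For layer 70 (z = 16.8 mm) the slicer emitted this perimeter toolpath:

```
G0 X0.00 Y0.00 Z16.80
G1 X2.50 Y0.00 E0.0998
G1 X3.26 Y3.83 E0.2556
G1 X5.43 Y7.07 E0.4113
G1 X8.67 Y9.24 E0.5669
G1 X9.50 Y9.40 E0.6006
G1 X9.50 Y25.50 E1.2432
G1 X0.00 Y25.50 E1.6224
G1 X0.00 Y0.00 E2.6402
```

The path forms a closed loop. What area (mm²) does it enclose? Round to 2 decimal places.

Apply the shoelace formula to the sequence of (X, Y) vertices; enclosed area = 194.81 mm².

194.81 mm²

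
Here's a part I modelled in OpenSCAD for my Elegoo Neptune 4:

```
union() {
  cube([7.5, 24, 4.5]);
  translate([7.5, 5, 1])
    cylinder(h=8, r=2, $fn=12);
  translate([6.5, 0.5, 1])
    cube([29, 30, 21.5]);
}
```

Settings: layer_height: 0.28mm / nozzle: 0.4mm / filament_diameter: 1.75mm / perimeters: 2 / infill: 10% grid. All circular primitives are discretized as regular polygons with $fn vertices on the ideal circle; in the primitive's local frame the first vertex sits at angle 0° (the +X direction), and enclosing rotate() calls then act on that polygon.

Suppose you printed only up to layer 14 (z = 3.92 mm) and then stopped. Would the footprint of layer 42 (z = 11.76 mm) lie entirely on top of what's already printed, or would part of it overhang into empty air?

Compare the two slices. At z = 3.92: the 7.5×24 cube contributes its full rectangle (area 180.00 mm²); the cylinder at (7.5, 5): section is a regular 12-gon, circumradius r=2 (area = (12/2)·2.000²·sin(360°/12) = 12.00 mm²); the cube at (6.5, 0.5) is present — its section is the full 29×30 rectangle (area 870.00 mm²); Taking the union: the regions partially overlap — summed areas 1062.00 mm² minus the doubly-counted overlap 35.50 mm² gives 1026.50 mm² — area = 1026.50 mm². At z = 11.76: the cube does not reach this height (z outside [0, 4.5]); the cylinder at (7.5, 5) does not reach this height (z outside [1, 9]); the cube at (6.5, 0.5) is present — its section is the full 29×30 rectangle (area 870.00 mm²); Taking the union: only the 29×30 cube at (6.5, 0.5) is present, so the union is just that shape — area = 870.00 mm². Checking containment: the cross-section at z = 11.76 is a subset of the cross-section at z = 3.92.

entirely on top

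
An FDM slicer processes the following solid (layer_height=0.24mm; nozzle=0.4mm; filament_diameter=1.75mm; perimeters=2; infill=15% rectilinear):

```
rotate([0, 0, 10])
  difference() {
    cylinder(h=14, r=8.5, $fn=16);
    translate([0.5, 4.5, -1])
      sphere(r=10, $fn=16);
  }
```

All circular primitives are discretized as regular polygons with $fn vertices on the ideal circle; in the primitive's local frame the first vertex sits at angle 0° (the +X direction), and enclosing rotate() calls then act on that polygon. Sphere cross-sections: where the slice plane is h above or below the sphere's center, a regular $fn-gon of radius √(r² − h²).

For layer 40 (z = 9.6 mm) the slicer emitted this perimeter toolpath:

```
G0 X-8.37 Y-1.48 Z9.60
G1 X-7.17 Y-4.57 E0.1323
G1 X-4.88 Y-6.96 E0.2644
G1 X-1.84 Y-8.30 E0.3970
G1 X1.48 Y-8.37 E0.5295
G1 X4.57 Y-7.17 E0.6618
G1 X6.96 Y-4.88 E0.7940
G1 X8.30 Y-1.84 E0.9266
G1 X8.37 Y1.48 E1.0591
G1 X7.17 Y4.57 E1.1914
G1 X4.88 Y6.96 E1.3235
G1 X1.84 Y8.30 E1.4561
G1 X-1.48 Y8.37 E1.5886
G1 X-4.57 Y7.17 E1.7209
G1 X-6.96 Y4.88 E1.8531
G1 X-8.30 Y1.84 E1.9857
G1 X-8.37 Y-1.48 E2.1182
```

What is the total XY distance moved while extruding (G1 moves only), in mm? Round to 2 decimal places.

53.07 mm

Sum the Euclidean lengths of each G1 segment: total = 53.07 mm.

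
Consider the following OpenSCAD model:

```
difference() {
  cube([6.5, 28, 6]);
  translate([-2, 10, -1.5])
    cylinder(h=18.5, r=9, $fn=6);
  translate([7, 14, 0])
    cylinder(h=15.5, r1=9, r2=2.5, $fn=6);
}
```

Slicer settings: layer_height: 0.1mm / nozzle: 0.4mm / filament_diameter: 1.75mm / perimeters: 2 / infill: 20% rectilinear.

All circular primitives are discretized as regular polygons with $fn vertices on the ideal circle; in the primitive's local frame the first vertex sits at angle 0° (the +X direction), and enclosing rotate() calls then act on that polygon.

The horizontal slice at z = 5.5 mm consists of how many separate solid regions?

At z = 5.5 mm: the 6.5×28 cube contributes its full rectangle; the cylinder at (-2, 10): section is a regular 6-gon, circumradius r=9; the cone at (7, 14) (r1=9→r2=2.5) has section circumradius 6.694 here — a regular 6-gon; Taking the first minus the rest: starting from the 6.5×28 cube, the r=9 cylinder at (-2, 10) partially overlaps it — only the 73.61 mm² overlap (of its 210.44 mm²) is removed, clipping the outline; the cone at (7, 14) partially overlaps it — only the 20.96 mm² overlap (of its 116.40 mm²) is removed, clipping the outline — 2 connected regions. The result has 2 disconnected regions.

2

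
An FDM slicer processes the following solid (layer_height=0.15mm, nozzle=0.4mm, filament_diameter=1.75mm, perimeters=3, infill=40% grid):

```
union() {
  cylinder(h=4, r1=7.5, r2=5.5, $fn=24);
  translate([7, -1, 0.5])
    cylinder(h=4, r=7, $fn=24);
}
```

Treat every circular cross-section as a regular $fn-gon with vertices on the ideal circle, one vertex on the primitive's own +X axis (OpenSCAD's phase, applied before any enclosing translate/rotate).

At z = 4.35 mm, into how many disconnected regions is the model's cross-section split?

1

At z = 4.35 mm: the cone is absent (z outside [0, 4]); the cylinder at (7, -1): section is a regular 24-gon, circumradius r=7; Combining (union): only the r=7 cylinder at (7, -1) is present, so the union is just that shape — 1 connected region. The result has 1 disconnected region.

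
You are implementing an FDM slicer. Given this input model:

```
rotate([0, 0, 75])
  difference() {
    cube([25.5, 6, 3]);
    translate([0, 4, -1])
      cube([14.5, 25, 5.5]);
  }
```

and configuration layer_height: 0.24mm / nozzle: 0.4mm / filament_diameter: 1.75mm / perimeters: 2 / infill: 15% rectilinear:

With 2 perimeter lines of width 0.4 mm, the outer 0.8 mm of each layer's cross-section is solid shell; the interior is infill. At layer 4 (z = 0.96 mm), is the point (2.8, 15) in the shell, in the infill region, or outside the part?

infill

At z = 0.96 mm: the cube is present — its section is the full 25.5×6 rectangle; the cube at (0, 4) is present — its section is the full 14.5×25 rectangle; Taking the first minus the rest: starting from the 25.5×6 cube, the 14.5×25 cube at (0, 4) partially overlaps it — only the 29.00 mm² overlap (of its 362.50 mm²) is removed, clipping the outline — 1 connected region; (whole slice rotated 75° about Z — lengths, areas and connectivity unchanged). Overall, the cross-section is a single solid region. Undo the 75° rotation: the query point maps to (15.214, 1.178) in the un-rotated model frame. The nearest boundary edge runs (25.50, 0.00)→(0.00, 0.00); distance from the point to it = 1.18 mm. The point is inside the cross-section and 1.18 mm from the nearest boundary — more than the 0.8 mm shell width (2 × 0.4), so it's in the infill interior.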